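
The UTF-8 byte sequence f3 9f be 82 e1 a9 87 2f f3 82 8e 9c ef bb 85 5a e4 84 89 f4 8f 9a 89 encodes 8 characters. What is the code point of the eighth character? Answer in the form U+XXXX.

U+10F689

Offset 0: leading byte 0xF3 = 11110011 → 4-byte char #1 = F3 9F BE 82.
Offset 4: leading byte 0xE1 = 11100001 → 3-byte char #2 = E1 A9 87.
Offset 7: leading byte 0x2F = 00101111 → 1-byte char #3 = 2F.
Offset 8: leading byte 0xF3 = 11110011 → 4-byte char #4 = F3 82 8E 9C.
Offset 12: leading byte 0xEF = 11101111 → 3-byte char #5 = EF BB 85.
Offset 15: leading byte 0x5A = 01011010 → 1-byte char #6 = 5A.
Offset 16: leading byte 0xE4 = 11100100 → 3-byte char #7 = E4 84 89.
Offset 19: leading byte 0xF4 = 11110100 → 4-byte char #8 = F4 8F 9A 89.
Leading byte 0xF4 = 11110100 matches 11110xxx → 4-byte sequence.
Byte 1: 0xF4 = 11110100, payload 100 (3 bits).
Byte 2: 0x8F = 10001111 (10xxxxxx ✓), payload 001111.
Byte 3: 0x9A = 10011010 (10xxxxxx ✓), payload 011010.
Byte 4: 0x89 = 10001001 (10xxxxxx ✓), payload 001001.
Concatenate: 100001111011010001001 = 0x10F689 (21 bits → U+10F689).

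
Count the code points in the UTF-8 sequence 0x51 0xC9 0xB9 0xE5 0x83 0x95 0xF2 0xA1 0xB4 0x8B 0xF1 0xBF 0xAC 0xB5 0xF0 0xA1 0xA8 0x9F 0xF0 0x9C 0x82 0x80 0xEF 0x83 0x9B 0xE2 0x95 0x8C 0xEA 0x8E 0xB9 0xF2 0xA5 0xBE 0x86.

11

Byte at offset 0: 0x51 = 01010001 → 1-byte char (#1). Advance 1.
Byte at offset 1: 0xC9 = 11001001 → 2-byte char (#2). Advance 2.
Byte at offset 3: 0xE5 = 11100101 → 3-byte char (#3). Advance 3.
Byte at offset 6: 0xF2 = 11110010 → 4-byte char (#4). Advance 4.
Byte at offset 10: 0xF1 = 11110001 → 4-byte char (#5). Advance 4.
Byte at offset 14: 0xF0 = 11110000 → 4-byte char (#6). Advance 4.
Byte at offset 18: 0xF0 = 11110000 → 4-byte char (#7). Advance 4.
Byte at offset 22: 0xEF = 11101111 → 3-byte char (#8). Advance 3.
Byte at offset 25: 0xE2 = 11100010 → 3-byte char (#9). Advance 3.
Byte at offset 28: 0xEA = 11101010 → 3-byte char (#10). Advance 3.
Byte at offset 31: 0xF2 = 11110010 → 4-byte char (#11). Advance 4.
Reached end at offset 35 after 11 code points.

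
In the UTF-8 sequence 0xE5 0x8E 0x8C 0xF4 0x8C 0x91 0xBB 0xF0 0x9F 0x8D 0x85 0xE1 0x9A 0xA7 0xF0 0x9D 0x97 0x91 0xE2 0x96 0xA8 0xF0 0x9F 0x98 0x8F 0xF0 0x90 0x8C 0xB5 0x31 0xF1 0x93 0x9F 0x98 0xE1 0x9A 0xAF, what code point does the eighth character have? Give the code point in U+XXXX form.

Offset 0: leading byte 0xE5 = 11100101 → 3-byte char #1 = E5 8E 8C.
Offset 3: leading byte 0xF4 = 11110100 → 4-byte char #2 = F4 8C 91 BB.
Offset 7: leading byte 0xF0 = 11110000 → 4-byte char #3 = F0 9F 8D 85.
Offset 11: leading byte 0xE1 = 11100001 → 3-byte char #4 = E1 9A A7.
Offset 14: leading byte 0xF0 = 11110000 → 4-byte char #5 = F0 9D 97 91.
Offset 18: leading byte 0xE2 = 11100010 → 3-byte char #6 = E2 96 A8.
Offset 21: leading byte 0xF0 = 11110000 → 4-byte char #7 = F0 9F 98 8F.
Offset 25: leading byte 0xF0 = 11110000 → 4-byte char #8 = F0 90 8C B5.
Leading byte 0xF0 = 11110000 matches 11110xxx → 4-byte sequence.
Byte 1: 0xF0 = 11110000, payload 000 (3 bits).
Byte 2: 0x90 = 10010000 (10xxxxxx ✓), payload 010000.
Byte 3: 0x8C = 10001100 (10xxxxxx ✓), payload 001100.
Byte 4: 0xB5 = 10110101 (10xxxxxx ✓), payload 110101.
Concatenate: 000010000001100110101 = 0x10335 (21 bits → U+10335).

U+10335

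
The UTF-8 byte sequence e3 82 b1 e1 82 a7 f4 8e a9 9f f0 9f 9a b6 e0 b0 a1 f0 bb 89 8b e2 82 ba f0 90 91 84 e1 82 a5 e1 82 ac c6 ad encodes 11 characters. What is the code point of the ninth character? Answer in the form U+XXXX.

U+10A5

Offset 0: leading byte 0xE3 = 11100011 → 3-byte char #1 = E3 82 B1.
Offset 3: leading byte 0xE1 = 11100001 → 3-byte char #2 = E1 82 A7.
Offset 6: leading byte 0xF4 = 11110100 → 4-byte char #3 = F4 8E A9 9F.
Offset 10: leading byte 0xF0 = 11110000 → 4-byte char #4 = F0 9F 9A B6.
Offset 14: leading byte 0xE0 = 11100000 → 3-byte char #5 = E0 B0 A1.
Offset 17: leading byte 0xF0 = 11110000 → 4-byte char #6 = F0 BB 89 8B.
Offset 21: leading byte 0xE2 = 11100010 → 3-byte char #7 = E2 82 BA.
Offset 24: leading byte 0xF0 = 11110000 → 4-byte char #8 = F0 90 91 84.
Offset 28: leading byte 0xE1 = 11100001 → 3-byte char #9 = E1 82 A5.
Leading byte 0xE1 = 11100001 matches 1110xxxx → 3-byte sequence.
Byte 1: 0xE1 = 11100001, payload 0001 (4 bits).
Byte 2: 0x82 = 10000010 (10xxxxxx ✓), payload 000010.
Byte 3: 0xA5 = 10100101 (10xxxxxx ✓), payload 100101.
Concatenate: 0001000010100101 = 0x10A5 (16 bits → U+10A5).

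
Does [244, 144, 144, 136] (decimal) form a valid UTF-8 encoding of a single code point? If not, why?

Leading byte 0xF4 = 11110100 → 4-byte form.
Payload = 0x110408, which exceeds U+10FFFF, the maximum Unicode code point. (Leading bytes F5–FF, or F4 followed by ≥ 0x90, are invalid.)

invalid (encodes a value above U+10FFFF)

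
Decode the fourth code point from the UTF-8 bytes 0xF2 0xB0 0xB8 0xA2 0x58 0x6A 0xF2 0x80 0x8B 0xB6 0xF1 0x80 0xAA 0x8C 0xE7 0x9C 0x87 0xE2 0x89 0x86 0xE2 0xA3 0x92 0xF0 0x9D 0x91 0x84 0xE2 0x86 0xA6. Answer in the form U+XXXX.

Offset 0: leading byte 0xF2 = 11110010 → 4-byte char #1 = F2 B0 B8 A2.
Offset 4: leading byte 0x58 = 01011000 → 1-byte char #2 = 58.
Offset 5: leading byte 0x6A = 01101010 → 1-byte char #3 = 6A.
Offset 6: leading byte 0xF2 = 11110010 → 4-byte char #4 = F2 80 8B B6.
Leading byte 0xF2 = 11110010 matches 11110xxx → 4-byte sequence.
Byte 1: 0xF2 = 11110010, payload 010 (3 bits).
Byte 2: 0x80 = 10000000 (10xxxxxx ✓), payload 000000.
Byte 3: 0x8B = 10001011 (10xxxxxx ✓), payload 001011.
Byte 4: 0xB6 = 10110110 (10xxxxxx ✓), payload 110110.
Concatenate: 010000000001011110110 = 0x802F6 (21 bits → U+802F6).

U+802F6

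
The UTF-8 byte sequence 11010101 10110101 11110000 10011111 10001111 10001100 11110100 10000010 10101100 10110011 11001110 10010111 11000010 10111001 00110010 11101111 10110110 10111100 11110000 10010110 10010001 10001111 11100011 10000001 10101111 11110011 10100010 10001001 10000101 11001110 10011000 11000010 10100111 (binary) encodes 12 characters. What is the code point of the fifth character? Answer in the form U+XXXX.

U+00B9

Offset 0: leading byte 0xD5 = 11010101 → 2-byte char #1 = D5 B5.
Offset 2: leading byte 0xF0 = 11110000 → 4-byte char #2 = F0 9F 8F 8C.
Offset 6: leading byte 0xF4 = 11110100 → 4-byte char #3 = F4 82 AC B3.
Offset 10: leading byte 0xCE = 11001110 → 2-byte char #4 = CE 97.
Offset 12: leading byte 0xC2 = 11000010 → 2-byte char #5 = C2 B9.
Leading byte 0xC2 = 11000010 matches 110xxxxx → 2-byte sequence.
Byte 1: 0xC2 = 11000010, payload 00010 (5 bits).
Byte 2: 0xB9 = 10111001 (10xxxxxx ✓), payload 111001.
Concatenate: 00010111001 = 0xB9 (11 bits → U+00B9).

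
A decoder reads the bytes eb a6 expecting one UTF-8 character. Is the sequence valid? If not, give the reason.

Leading byte 0xEB = 11101011 → 3-byte form, but only 2 bytes are present.

invalid (sequence truncated)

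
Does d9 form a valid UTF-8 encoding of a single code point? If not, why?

Leading byte 0xD9 = 11011001 → 2-byte form, but only 1 byte is present.

invalid (sequence truncated)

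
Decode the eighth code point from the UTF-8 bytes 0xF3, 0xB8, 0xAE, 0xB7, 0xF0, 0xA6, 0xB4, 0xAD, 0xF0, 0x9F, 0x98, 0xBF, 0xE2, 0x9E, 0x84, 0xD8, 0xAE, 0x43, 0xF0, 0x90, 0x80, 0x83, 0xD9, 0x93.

U+0653

Offset 0: leading byte 0xF3 = 11110011 → 4-byte char #1 = F3 B8 AE B7.
Offset 4: leading byte 0xF0 = 11110000 → 4-byte char #2 = F0 A6 B4 AD.
Offset 8: leading byte 0xF0 = 11110000 → 4-byte char #3 = F0 9F 98 BF.
Offset 12: leading byte 0xE2 = 11100010 → 3-byte char #4 = E2 9E 84.
Offset 15: leading byte 0xD8 = 11011000 → 2-byte char #5 = D8 AE.
Offset 17: leading byte 0x43 = 01000011 → 1-byte char #6 = 43.
Offset 18: leading byte 0xF0 = 11110000 → 4-byte char #7 = F0 90 80 83.
Offset 22: leading byte 0xD9 = 11011001 → 2-byte char #8 = D9 93.
Leading byte 0xD9 = 11011001 matches 110xxxxx → 2-byte sequence.
Byte 1: 0xD9 = 11011001, payload 11001 (5 bits).
Byte 2: 0x93 = 10010011 (10xxxxxx ✓), payload 010011.
Concatenate: 11001010011 = 0x653 (11 bits → U+0653).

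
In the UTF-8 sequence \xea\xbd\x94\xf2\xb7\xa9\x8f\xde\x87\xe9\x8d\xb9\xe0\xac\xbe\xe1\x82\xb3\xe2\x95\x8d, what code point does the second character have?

Offset 0: leading byte 0xEA = 11101010 → 3-byte char #1 = EA BD 94.
Offset 3: leading byte 0xF2 = 11110010 → 4-byte char #2 = F2 B7 A9 8F.
Leading byte 0xF2 = 11110010 matches 11110xxx → 4-byte sequence.
Byte 1: 0xF2 = 11110010, payload 010 (3 bits).
Byte 2: 0xB7 = 10110111 (10xxxxxx ✓), payload 110111.
Byte 3: 0xA9 = 10101001 (10xxxxxx ✓), payload 101001.
Byte 4: 0x8F = 10001111 (10xxxxxx ✓), payload 001111.
Concatenate: 010110111101001001111 = 0xB7A4F (21 bits → U+B7A4F).

U+B7A4F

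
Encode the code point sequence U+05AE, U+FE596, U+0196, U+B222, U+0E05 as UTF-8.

U+05AE: 2-byte form → D6 AE.
U+FE596: 4-byte form → F3 BE 96 96.
U+0196: 2-byte form → C6 96.
U+B222: 3-byte form → EB 88 A2.
U+0E05: 3-byte form → E0 B8 85.
Concatenated (14 bytes): D6 AE F3 BE 96 96 C6 96 EB 88 A2 E0 B8 85.

D6 AE F3 BE 96 96 C6 96 EB 88 A2 E0 B8 85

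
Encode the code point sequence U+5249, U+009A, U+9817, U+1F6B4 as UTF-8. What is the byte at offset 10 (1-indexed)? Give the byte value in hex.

1-indexed offset 10 is 0-indexed offset 9.
U+5249 → 3-byte form E5 89 89 at offsets 0–2.
U+009A → 2-byte form C2 9A at offsets 3–4.
U+9817 → 3-byte form E9 A0 97 at offsets 5–7.
U+1F6B4 → 4-byte form F0 9F 9A B4 at offsets 8–11.
Offset 9 falls in char 4's range; it's byte 2 of F0 9F 9A B4 = 0x9F.

0x9F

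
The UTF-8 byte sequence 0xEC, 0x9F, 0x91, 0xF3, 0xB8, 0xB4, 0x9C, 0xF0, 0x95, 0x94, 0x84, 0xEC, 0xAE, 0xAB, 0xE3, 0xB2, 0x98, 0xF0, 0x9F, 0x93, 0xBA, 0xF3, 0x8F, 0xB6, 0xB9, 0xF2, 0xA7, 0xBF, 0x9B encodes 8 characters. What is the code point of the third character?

U+15504

Offset 0: leading byte 0xEC = 11101100 → 3-byte char #1 = EC 9F 91.
Offset 3: leading byte 0xF3 = 11110011 → 4-byte char #2 = F3 B8 B4 9C.
Offset 7: leading byte 0xF0 = 11110000 → 4-byte char #3 = F0 95 94 84.
Leading byte 0xF0 = 11110000 matches 11110xxx → 4-byte sequence.
Byte 1: 0xF0 = 11110000, payload 000 (3 bits).
Byte 2: 0x95 = 10010101 (10xxxxxx ✓), payload 010101.
Byte 3: 0x94 = 10010100 (10xxxxxx ✓), payload 010100.
Byte 4: 0x84 = 10000100 (10xxxxxx ✓), payload 000100.
Concatenate: 000010101010100000100 = 0x15504 (21 bits → U+15504).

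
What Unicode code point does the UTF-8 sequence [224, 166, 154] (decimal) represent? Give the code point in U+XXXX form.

Leading byte 0xE0 = 11100000 matches 1110xxxx → 3-byte sequence.
Byte 1: 0xE0 = 11100000, payload 0000 (4 bits).
Byte 2: 0xA6 = 10100110 (10xxxxxx ✓), payload 100110.
Byte 3: 0x9A = 10011010 (10xxxxxx ✓), payload 011010.
Concatenate: 0000100110011010 = 0x99A (16 bits → U+099A).

U+099A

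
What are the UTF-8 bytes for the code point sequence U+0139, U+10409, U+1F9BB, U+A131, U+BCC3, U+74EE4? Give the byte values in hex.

U+0139: 2-byte form → C4 B9.
U+10409: 4-byte form → F0 90 90 89.
U+1F9BB: 4-byte form → F0 9F A6 BB.
U+A131: 3-byte form → EA 84 B1.
U+BCC3: 3-byte form → EB B3 83.
U+74EE4: 4-byte form → F1 B4 BB A4.
Concatenated (20 bytes): C4 B9 F0 90 90 89 F0 9F A6 BB EA 84 B1 EB B3 83 F1 B4 BB A4.

C4 B9 F0 90 90 89 F0 9F A6 BB EA 84 B1 EB B3 83 F1 B4 BB A4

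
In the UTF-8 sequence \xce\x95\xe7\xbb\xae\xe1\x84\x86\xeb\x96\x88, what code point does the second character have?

Offset 0: leading byte 0xCE = 11001110 → 2-byte char #1 = CE 95.
Offset 2: leading byte 0xE7 = 11100111 → 3-byte char #2 = E7 BB AE.
Leading byte 0xE7 = 11100111 matches 1110xxxx → 3-byte sequence.
Byte 1: 0xE7 = 11100111, payload 0111 (4 bits).
Byte 2: 0xBB = 10111011 (10xxxxxx ✓), payload 111011.
Byte 3: 0xAE = 10101110 (10xxxxxx ✓), payload 101110.
Concatenate: 0111111011101110 = 0x7EEE (16 bits → U+7EEE).

U+7EEE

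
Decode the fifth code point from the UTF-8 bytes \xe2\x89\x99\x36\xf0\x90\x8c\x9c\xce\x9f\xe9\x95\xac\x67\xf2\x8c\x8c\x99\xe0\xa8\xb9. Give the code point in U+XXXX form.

U+956C

Offset 0: leading byte 0xE2 = 11100010 → 3-byte char #1 = E2 89 99.
Offset 3: leading byte 0x36 = 00110110 → 1-byte char #2 = 36.
Offset 4: leading byte 0xF0 = 11110000 → 4-byte char #3 = F0 90 8C 9C.
Offset 8: leading byte 0xCE = 11001110 → 2-byte char #4 = CE 9F.
Offset 10: leading byte 0xE9 = 11101001 → 3-byte char #5 = E9 95 AC.
Leading byte 0xE9 = 11101001 matches 1110xxxx → 3-byte sequence.
Byte 1: 0xE9 = 11101001, payload 1001 (4 bits).
Byte 2: 0x95 = 10010101 (10xxxxxx ✓), payload 010101.
Byte 3: 0xAC = 10101100 (10xxxxxx ✓), payload 101100.
Concatenate: 1001010101101100 = 0x956C (16 bits → U+956C).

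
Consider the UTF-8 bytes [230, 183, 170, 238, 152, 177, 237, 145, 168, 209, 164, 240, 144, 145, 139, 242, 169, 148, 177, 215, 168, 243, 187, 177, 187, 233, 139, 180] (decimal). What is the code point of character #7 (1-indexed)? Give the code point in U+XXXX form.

Offset 0: leading byte 0xE6 = 11100110 → 3-byte char #1 = E6 B7 AA.
Offset 3: leading byte 0xEE = 11101110 → 3-byte char #2 = EE 98 B1.
Offset 6: leading byte 0xED = 11101101 → 3-byte char #3 = ED 91 A8.
Offset 9: leading byte 0xD1 = 11010001 → 2-byte char #4 = D1 A4.
Offset 11: leading byte 0xF0 = 11110000 → 4-byte char #5 = F0 90 91 8B.
Offset 15: leading byte 0xF2 = 11110010 → 4-byte char #6 = F2 A9 94 B1.
Offset 19: leading byte 0xD7 = 11010111 → 2-byte char #7 = D7 A8.
Leading byte 0xD7 = 11010111 matches 110xxxxx → 2-byte sequence.
Byte 1: 0xD7 = 11010111, payload 10111 (5 bits).
Byte 2: 0xA8 = 10101000 (10xxxxxx ✓), payload 101000.
Concatenate: 10111101000 = 0x5E8 (11 bits → U+05E8).

U+05E8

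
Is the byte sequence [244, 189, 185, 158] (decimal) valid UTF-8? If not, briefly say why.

Leading byte 0xF4 = 11110100 → 4-byte form.
Payload = 0x13DE5E, which exceeds U+10FFFF, the maximum Unicode code point. (Leading bytes F5–FF, or F4 followed by ≥ 0x90, are invalid.)

invalid (encodes a value above U+10FFFF)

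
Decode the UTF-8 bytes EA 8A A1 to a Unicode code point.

Leading byte 0xEA = 11101010 matches 1110xxxx → 3-byte sequence.
Byte 1: 0xEA = 11101010, payload 1010 (4 bits).
Byte 2: 0x8A = 10001010 (10xxxxxx ✓), payload 001010.
Byte 3: 0xA1 = 10100001 (10xxxxxx ✓), payload 100001.
Concatenate: 1010001010100001 = 0xA2A1 (16 bits → U+A2A1).

U+A2A1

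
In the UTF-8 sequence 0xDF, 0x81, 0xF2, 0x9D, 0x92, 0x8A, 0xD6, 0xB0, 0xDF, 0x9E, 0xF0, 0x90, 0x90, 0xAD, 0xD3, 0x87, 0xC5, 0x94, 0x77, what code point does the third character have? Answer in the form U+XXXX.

U+05B0

Offset 0: leading byte 0xDF = 11011111 → 2-byte char #1 = DF 81.
Offset 2: leading byte 0xF2 = 11110010 → 4-byte char #2 = F2 9D 92 8A.
Offset 6: leading byte 0xD6 = 11010110 → 2-byte char #3 = D6 B0.
Leading byte 0xD6 = 11010110 matches 110xxxxx → 2-byte sequence.
Byte 1: 0xD6 = 11010110, payload 10110 (5 bits).
Byte 2: 0xB0 = 10110000 (10xxxxxx ✓), payload 110000.
Concatenate: 10110110000 = 0x5B0 (11 bits → U+05B0).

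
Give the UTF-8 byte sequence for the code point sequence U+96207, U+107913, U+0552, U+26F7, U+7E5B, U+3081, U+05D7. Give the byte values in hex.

U+96207: 4-byte form → F2 96 88 87.
U+107913: 4-byte form → F4 87 A4 93.
U+0552: 2-byte form → D5 92.
U+26F7: 3-byte form → E2 9B B7.
U+7E5B: 3-byte form → E7 B9 9B.
U+3081: 3-byte form → E3 82 81.
U+05D7: 2-byte form → D7 97.
Concatenated (21 bytes): F2 96 88 87 F4 87 A4 93 D5 92 E2 9B B7 E7 B9 9B E3 82 81 D7 97.

F2 96 88 87 F4 87 A4 93 D5 92 E2 9B B7 E7 B9 9B E3 82 81 D7 97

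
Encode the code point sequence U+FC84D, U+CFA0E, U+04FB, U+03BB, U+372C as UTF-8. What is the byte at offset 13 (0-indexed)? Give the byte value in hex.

U+FC84D → 4-byte form F3 BC A1 8D at offsets 0–3.
U+CFA0E → 4-byte form F3 8F A8 8E at offsets 4–7.
U+04FB → 2-byte form D3 BB at offsets 8–9.
U+03BB → 2-byte form CE BB at offsets 10–11.
U+372C → 3-byte form E3 9C AC at offsets 12–14.
Offset 13 falls in char 5's range; it's byte 2 of E3 9C AC = 0x9C.

0x9C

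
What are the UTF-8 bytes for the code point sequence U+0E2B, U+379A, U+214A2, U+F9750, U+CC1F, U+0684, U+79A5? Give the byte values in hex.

U+0E2B: 3-byte form → E0 B8 AB.
U+379A: 3-byte form → E3 9E 9A.
U+214A2: 4-byte form → F0 A1 92 A2.
U+F9750: 4-byte form → F3 B9 9D 90.
U+CC1F: 3-byte form → EC B0 9F.
U+0684: 2-byte form → DA 84.
U+79A5: 3-byte form → E7 A6 A5.
Concatenated (22 bytes): E0 B8 AB E3 9E 9A F0 A1 92 A2 F3 B9 9D 90 EC B0 9F DA 84 E7 A6 A5.

E0 B8 AB E3 9E 9A F0 A1 92 A2 F3 B9 9D 90 EC B0 9F DA 84 E7 A6 A5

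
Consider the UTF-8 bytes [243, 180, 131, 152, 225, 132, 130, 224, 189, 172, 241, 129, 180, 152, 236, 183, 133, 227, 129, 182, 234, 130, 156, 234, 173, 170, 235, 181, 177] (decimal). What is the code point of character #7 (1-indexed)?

U+A09C

Offset 0: leading byte 0xF3 = 11110011 → 4-byte char #1 = F3 B4 83 98.
Offset 4: leading byte 0xE1 = 11100001 → 3-byte char #2 = E1 84 82.
Offset 7: leading byte 0xE0 = 11100000 → 3-byte char #3 = E0 BD AC.
Offset 10: leading byte 0xF1 = 11110001 → 4-byte char #4 = F1 81 B4 98.
Offset 14: leading byte 0xEC = 11101100 → 3-byte char #5 = EC B7 85.
Offset 17: leading byte 0xE3 = 11100011 → 3-byte char #6 = E3 81 B6.
Offset 20: leading byte 0xEA = 11101010 → 3-byte char #7 = EA 82 9C.
Leading byte 0xEA = 11101010 matches 1110xxxx → 3-byte sequence.
Byte 1: 0xEA = 11101010, payload 1010 (4 bits).
Byte 2: 0x82 = 10000010 (10xxxxxx ✓), payload 000010.
Byte 3: 0x9C = 10011100 (10xxxxxx ✓), payload 011100.
Concatenate: 1010000010011100 = 0xA09C (16 bits → U+A09C).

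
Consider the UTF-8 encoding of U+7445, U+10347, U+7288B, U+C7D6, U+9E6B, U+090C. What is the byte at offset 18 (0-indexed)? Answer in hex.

0xA4

U+7445 → 3-byte form E7 91 85 at offsets 0–2.
U+10347 → 4-byte form F0 90 8D 87 at offsets 3–6.
U+7288B → 4-byte form F1 B2 A2 8B at offsets 7–10.
U+C7D6 → 3-byte form EC 9F 96 at offsets 11–13.
U+9E6B → 3-byte form E9 B9 AB at offsets 14–16.
U+090C → 3-byte form E0 A4 8C at offsets 17–19.
Offset 18 falls in char 6's range; it's byte 2 of E0 A4 8C = 0xA4.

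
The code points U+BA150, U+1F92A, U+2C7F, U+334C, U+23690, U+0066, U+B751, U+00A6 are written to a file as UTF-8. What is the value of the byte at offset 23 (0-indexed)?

0xA6

U+BA150 → 4-byte form F2 BA 85 90 at offsets 0–3.
U+1F92A → 4-byte form F0 9F A4 AA at offsets 4–7.
U+2C7F → 3-byte form E2 B1 BF at offsets 8–10.
U+334C → 3-byte form E3 8D 8C at offsets 11–13.
U+23690 → 4-byte form F0 A3 9A 90 at offsets 14–17.
U+0066 → 1-byte form 66 at offsets 18–18.
U+B751 → 3-byte form EB 9D 91 at offsets 19–21.
U+00A6 → 2-byte form C2 A6 at offsets 22–23.
Offset 23 falls in char 8's range; it's byte 2 of C2 A6 = 0xA6.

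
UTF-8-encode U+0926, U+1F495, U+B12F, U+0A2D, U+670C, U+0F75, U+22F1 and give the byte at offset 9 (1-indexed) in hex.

0x84

1-indexed offset 9 is 0-indexed offset 8.
U+0926 → 3-byte form E0 A4 A6 at offsets 0–2.
U+1F495 → 4-byte form F0 9F 92 95 at offsets 3–6.
U+B12F → 3-byte form EB 84 AF at offsets 7–9.
Offset 8 falls in char 3's range; it's byte 2 of EB 84 AF = 0x84.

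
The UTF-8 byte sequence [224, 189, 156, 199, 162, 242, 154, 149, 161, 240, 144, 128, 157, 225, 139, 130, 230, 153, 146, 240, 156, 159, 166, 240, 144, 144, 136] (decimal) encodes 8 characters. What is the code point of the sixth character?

Offset 0: leading byte 0xE0 = 11100000 → 3-byte char #1 = E0 BD 9C.
Offset 3: leading byte 0xC7 = 11000111 → 2-byte char #2 = C7 A2.
Offset 5: leading byte 0xF2 = 11110010 → 4-byte char #3 = F2 9A 95 A1.
Offset 9: leading byte 0xF0 = 11110000 → 4-byte char #4 = F0 90 80 9D.
Offset 13: leading byte 0xE1 = 11100001 → 3-byte char #5 = E1 8B 82.
Offset 16: leading byte 0xE6 = 11100110 → 3-byte char #6 = E6 99 92.
Leading byte 0xE6 = 11100110 matches 1110xxxx → 3-byte sequence.
Byte 1: 0xE6 = 11100110, payload 0110 (4 bits).
Byte 2: 0x99 = 10011001 (10xxxxxx ✓), payload 011001.
Byte 3: 0x92 = 10010010 (10xxxxxx ✓), payload 010010.
Concatenate: 0110011001010010 = 0x6652 (16 bits → U+6652).

U+6652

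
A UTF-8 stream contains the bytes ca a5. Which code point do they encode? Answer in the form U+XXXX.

Leading byte 0xCA = 11001010 matches 110xxxxx → 2-byte sequence.
Byte 1: 0xCA = 11001010, payload 01010 (5 bits).
Byte 2: 0xA5 = 10100101 (10xxxxxx ✓), payload 100101.
Concatenate: 01010100101 = 0x2A5 (11 bits → U+02A5).

U+02A5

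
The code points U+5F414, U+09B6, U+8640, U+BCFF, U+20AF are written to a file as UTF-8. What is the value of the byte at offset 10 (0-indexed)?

0xEB

U+5F414 → 4-byte form F1 9F 90 94 at offsets 0–3.
U+09B6 → 3-byte form E0 A6 B6 at offsets 4–6.
U+8640 → 3-byte form E8 99 80 at offsets 7–9.
U+BCFF → 3-byte form EB B3 BF at offsets 10–12.
Offset 10 falls in char 4's range; it's byte 1 of EB B3 BF = 0xEB.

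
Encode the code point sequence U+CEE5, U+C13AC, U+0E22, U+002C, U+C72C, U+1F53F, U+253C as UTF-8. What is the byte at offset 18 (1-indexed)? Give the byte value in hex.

0xBF

1-indexed offset 18 is 0-indexed offset 17.
U+CEE5 → 3-byte form EC BB A5 at offsets 0–2.
U+C13AC → 4-byte form F3 81 8E AC at offsets 3–6.
U+0E22 → 3-byte form E0 B8 A2 at offsets 7–9.
U+002C → 1-byte form 2C at offsets 10–10.
U+C72C → 3-byte form EC 9C AC at offsets 11–13.
U+1F53F → 4-byte form F0 9F 94 BF at offsets 14–17.
Offset 17 falls in char 6's range; it's byte 4 of F0 9F 94 BF = 0xBF.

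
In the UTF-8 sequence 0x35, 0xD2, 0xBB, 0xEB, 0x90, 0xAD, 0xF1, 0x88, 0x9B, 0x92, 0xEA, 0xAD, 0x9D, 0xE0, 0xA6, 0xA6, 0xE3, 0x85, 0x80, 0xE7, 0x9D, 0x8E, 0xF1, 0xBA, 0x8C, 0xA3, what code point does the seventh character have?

Offset 0: leading byte 0x35 = 00110101 → 1-byte char #1 = 35.
Offset 1: leading byte 0xD2 = 11010010 → 2-byte char #2 = D2 BB.
Offset 3: leading byte 0xEB = 11101011 → 3-byte char #3 = EB 90 AD.
Offset 6: leading byte 0xF1 = 11110001 → 4-byte char #4 = F1 88 9B 92.
Offset 10: leading byte 0xEA = 11101010 → 3-byte char #5 = EA AD 9D.
Offset 13: leading byte 0xE0 = 11100000 → 3-byte char #6 = E0 A6 A6.
Offset 16: leading byte 0xE3 = 11100011 → 3-byte char #7 = E3 85 80.
Leading byte 0xE3 = 11100011 matches 1110xxxx → 3-byte sequence.
Byte 1: 0xE3 = 11100011, payload 0011 (4 bits).
Byte 2: 0x85 = 10000101 (10xxxxxx ✓), payload 000101.
Byte 3: 0x80 = 10000000 (10xxxxxx ✓), payload 000000.
Concatenate: 0011000101000000 = 0x3140 (16 bits → U+3140).

U+3140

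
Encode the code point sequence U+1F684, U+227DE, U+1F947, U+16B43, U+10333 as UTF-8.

U+1F684: 4-byte form → F0 9F 9A 84.
U+227DE: 4-byte form → F0 A2 9F 9E.
U+1F947: 4-byte form → F0 9F A5 87.
U+16B43: 4-byte form → F0 96 AD 83.
U+10333: 4-byte form → F0 90 8C B3.
Concatenated (20 bytes): F0 9F 9A 84 F0 A2 9F 9E F0 9F A5 87 F0 96 AD 83 F0 90 8C B3.

F0 9F 9A 84 F0 A2 9F 9E F0 9F A5 87 F0 96 AD 83 F0 90 8C B3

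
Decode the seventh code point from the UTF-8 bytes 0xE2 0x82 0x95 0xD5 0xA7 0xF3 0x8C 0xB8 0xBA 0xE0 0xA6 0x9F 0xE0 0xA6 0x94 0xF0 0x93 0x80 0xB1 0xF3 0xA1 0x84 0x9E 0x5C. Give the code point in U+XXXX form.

U+E111E

Offset 0: leading byte 0xE2 = 11100010 → 3-byte char #1 = E2 82 95.
Offset 3: leading byte 0xD5 = 11010101 → 2-byte char #2 = D5 A7.
Offset 5: leading byte 0xF3 = 11110011 → 4-byte char #3 = F3 8C B8 BA.
Offset 9: leading byte 0xE0 = 11100000 → 3-byte char #4 = E0 A6 9F.
Offset 12: leading byte 0xE0 = 11100000 → 3-byte char #5 = E0 A6 94.
Offset 15: leading byte 0xF0 = 11110000 → 4-byte char #6 = F0 93 80 B1.
Offset 19: leading byte 0xF3 = 11110011 → 4-byte char #7 = F3 A1 84 9E.
Leading byte 0xF3 = 11110011 matches 11110xxx → 4-byte sequence.
Byte 1: 0xF3 = 11110011, payload 011 (3 bits).
Byte 2: 0xA1 = 10100001 (10xxxxxx ✓), payload 100001.
Byte 3: 0x84 = 10000100 (10xxxxxx ✓), payload 000100.
Byte 4: 0x9E = 10011110 (10xxxxxx ✓), payload 011110.
Concatenate: 011100001000100011110 = 0xE111E (21 bits → U+E111E).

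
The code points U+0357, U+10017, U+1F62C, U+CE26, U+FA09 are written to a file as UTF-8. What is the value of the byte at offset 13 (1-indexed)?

0xA6

1-indexed offset 13 is 0-indexed offset 12.
U+0357 → 2-byte form CD 97 at offsets 0–1.
U+10017 → 4-byte form F0 90 80 97 at offsets 2–5.
U+1F62C → 4-byte form F0 9F 98 AC at offsets 6–9.
U+CE26 → 3-byte form EC B8 A6 at offsets 10–12.
Offset 12 falls in char 4's range; it's byte 3 of EC B8 A6 = 0xA6.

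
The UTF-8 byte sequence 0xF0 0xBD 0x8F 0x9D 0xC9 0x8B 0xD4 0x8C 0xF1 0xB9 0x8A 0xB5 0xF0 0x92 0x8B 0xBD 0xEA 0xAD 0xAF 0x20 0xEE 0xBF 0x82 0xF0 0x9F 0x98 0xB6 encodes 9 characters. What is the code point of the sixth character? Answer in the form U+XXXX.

Offset 0: leading byte 0xF0 = 11110000 → 4-byte char #1 = F0 BD 8F 9D.
Offset 4: leading byte 0xC9 = 11001001 → 2-byte char #2 = C9 8B.
Offset 6: leading byte 0xD4 = 11010100 → 2-byte char #3 = D4 8C.
Offset 8: leading byte 0xF1 = 11110001 → 4-byte char #4 = F1 B9 8A B5.
Offset 12: leading byte 0xF0 = 11110000 → 4-byte char #5 = F0 92 8B BD.
Offset 16: leading byte 0xEA = 11101010 → 3-byte char #6 = EA AD AF.
Leading byte 0xEA = 11101010 matches 1110xxxx → 3-byte sequence.
Byte 1: 0xEA = 11101010, payload 1010 (4 bits).
Byte 2: 0xAD = 10101101 (10xxxxxx ✓), payload 101101.
Byte 3: 0xAF = 10101111 (10xxxxxx ✓), payload 101111.
Concatenate: 1010101101101111 = 0xAB6F (16 bits → U+AB6F).

U+AB6F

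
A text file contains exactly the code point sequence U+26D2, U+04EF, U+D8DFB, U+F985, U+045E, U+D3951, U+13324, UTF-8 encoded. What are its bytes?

U+26D2: 3-byte form → E2 9B 92.
U+04EF: 2-byte form → D3 AF.
U+D8DFB: 4-byte form → F3 98 B7 BB.
U+F985: 3-byte form → EF A6 85.
U+045E: 2-byte form → D1 9E.
U+D3951: 4-byte form → F3 93 A5 91.
U+13324: 4-byte form → F0 93 8C A4.
Concatenated (22 bytes): E2 9B 92 D3 AF F3 98 B7 BB EF A6 85 D1 9E F3 93 A5 91 F0 93 8C A4.

E2 9B 92 D3 AF F3 98 B7 BB EF A6 85 D1 9E F3 93 A5 91 F0 93 8C A4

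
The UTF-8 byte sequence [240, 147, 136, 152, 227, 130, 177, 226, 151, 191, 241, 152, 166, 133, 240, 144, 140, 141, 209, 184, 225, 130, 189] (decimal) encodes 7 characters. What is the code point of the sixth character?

U+0478

Offset 0: leading byte 0xF0 = 11110000 → 4-byte char #1 = F0 93 88 98.
Offset 4: leading byte 0xE3 = 11100011 → 3-byte char #2 = E3 82 B1.
Offset 7: leading byte 0xE2 = 11100010 → 3-byte char #3 = E2 97 BF.
Offset 10: leading byte 0xF1 = 11110001 → 4-byte char #4 = F1 98 A6 85.
Offset 14: leading byte 0xF0 = 11110000 → 4-byte char #5 = F0 90 8C 8D.
Offset 18: leading byte 0xD1 = 11010001 → 2-byte char #6 = D1 B8.
Leading byte 0xD1 = 11010001 matches 110xxxxx → 2-byte sequence.
Byte 1: 0xD1 = 11010001, payload 10001 (5 bits).
Byte 2: 0xB8 = 10111000 (10xxxxxx ✓), payload 111000.
Concatenate: 10001111000 = 0x478 (11 bits → U+0478).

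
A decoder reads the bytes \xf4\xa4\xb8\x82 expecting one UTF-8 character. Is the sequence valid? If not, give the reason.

invalid (encodes a value above U+10FFFF)

Leading byte 0xF4 = 11110100 → 4-byte form.
Payload = 0x124E02, which exceeds U+10FFFF, the maximum Unicode code point. (Leading bytes F5–FF, or F4 followed by ≥ 0x90, are invalid.)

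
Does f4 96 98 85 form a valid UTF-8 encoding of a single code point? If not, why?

invalid (encodes a value above U+10FFFF)

Leading byte 0xF4 = 11110100 → 4-byte form.
Payload = 0x116605, which exceeds U+10FFFF, the maximum Unicode code point. (Leading bytes F5–FF, or F4 followed by ≥ 0x90, are invalid.)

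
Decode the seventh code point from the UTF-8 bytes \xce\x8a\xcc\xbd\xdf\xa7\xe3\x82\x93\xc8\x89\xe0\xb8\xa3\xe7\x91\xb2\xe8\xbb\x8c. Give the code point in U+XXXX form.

Offset 0: leading byte 0xCE = 11001110 → 2-byte char #1 = CE 8A.
Offset 2: leading byte 0xCC = 11001100 → 2-byte char #2 = CC BD.
Offset 4: leading byte 0xDF = 11011111 → 2-byte char #3 = DF A7.
Offset 6: leading byte 0xE3 = 11100011 → 3-byte char #4 = E3 82 93.
Offset 9: leading byte 0xC8 = 11001000 → 2-byte char #5 = C8 89.
Offset 11: leading byte 0xE0 = 11100000 → 3-byte char #6 = E0 B8 A3.
Offset 14: leading byte 0xE7 = 11100111 → 3-byte char #7 = E7 91 B2.
Leading byte 0xE7 = 11100111 matches 1110xxxx → 3-byte sequence.
Byte 1: 0xE7 = 11100111, payload 0111 (4 bits).
Byte 2: 0x91 = 10010001 (10xxxxxx ✓), payload 010001.
Byte 3: 0xB2 = 10110010 (10xxxxxx ✓), payload 110010.
Concatenate: 0111010001110010 = 0x7472 (16 bits → U+7472).

U+7472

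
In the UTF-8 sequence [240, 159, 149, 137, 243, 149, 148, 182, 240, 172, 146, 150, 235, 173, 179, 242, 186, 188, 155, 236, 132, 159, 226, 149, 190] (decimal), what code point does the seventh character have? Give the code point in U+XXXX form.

U+257E

Offset 0: leading byte 0xF0 = 11110000 → 4-byte char #1 = F0 9F 95 89.
Offset 4: leading byte 0xF3 = 11110011 → 4-byte char #2 = F3 95 94 B6.
Offset 8: leading byte 0xF0 = 11110000 → 4-byte char #3 = F0 AC 92 96.
Offset 12: leading byte 0xEB = 11101011 → 3-byte char #4 = EB AD B3.
Offset 15: leading byte 0xF2 = 11110010 → 4-byte char #5 = F2 BA BC 9B.
Offset 19: leading byte 0xEC = 11101100 → 3-byte char #6 = EC 84 9F.
Offset 22: leading byte 0xE2 = 11100010 → 3-byte char #7 = E2 95 BE.
Leading byte 0xE2 = 11100010 matches 1110xxxx → 3-byte sequence.
Byte 1: 0xE2 = 11100010, payload 0010 (4 bits).
Byte 2: 0x95 = 10010101 (10xxxxxx ✓), payload 010101.
Byte 3: 0xBE = 10111110 (10xxxxxx ✓), payload 111110.
Concatenate: 0010010101111110 = 0x257E (16 bits → U+257E).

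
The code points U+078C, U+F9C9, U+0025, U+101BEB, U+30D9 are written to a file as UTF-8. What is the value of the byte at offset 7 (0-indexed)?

0x81

U+078C → 2-byte form DE 8C at offsets 0–1.
U+F9C9 → 3-byte form EF A7 89 at offsets 2–4.
U+0025 → 1-byte form 25 at offsets 5–5.
U+101BEB → 4-byte form F4 81 AF AB at offsets 6–9.
Offset 7 falls in char 4's range; it's byte 2 of F4 81 AF AB = 0x81.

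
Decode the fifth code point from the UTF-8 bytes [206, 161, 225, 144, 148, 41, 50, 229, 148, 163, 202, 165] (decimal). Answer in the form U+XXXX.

Offset 0: leading byte 0xCE = 11001110 → 2-byte char #1 = CE A1.
Offset 2: leading byte 0xE1 = 11100001 → 3-byte char #2 = E1 90 94.
Offset 5: leading byte 0x29 = 00101001 → 1-byte char #3 = 29.
Offset 6: leading byte 0x32 = 00110010 → 1-byte char #4 = 32.
Offset 7: leading byte 0xE5 = 11100101 → 3-byte char #5 = E5 94 A3.
Leading byte 0xE5 = 11100101 matches 1110xxxx → 3-byte sequence.
Byte 1: 0xE5 = 11100101, payload 0101 (4 bits).
Byte 2: 0x94 = 10010100 (10xxxxxx ✓), payload 010100.
Byte 3: 0xA3 = 10100011 (10xxxxxx ✓), payload 100011.
Concatenate: 0101010100100011 = 0x5523 (16 bits → U+5523).

U+5523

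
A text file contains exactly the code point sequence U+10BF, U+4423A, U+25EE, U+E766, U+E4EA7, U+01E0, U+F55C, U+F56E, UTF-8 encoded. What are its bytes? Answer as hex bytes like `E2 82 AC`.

U+10BF: 3-byte form → E1 82 BF.
U+4423A: 4-byte form → F1 84 88 BA.
U+25EE: 3-byte form → E2 97 AE.
U+E766: 3-byte form → EE 9D A6.
U+E4EA7: 4-byte form → F3 A4 BA A7.
U+01E0: 2-byte form → C7 A0.
U+F55C: 3-byte form → EF 95 9C.
U+F56E: 3-byte form → EF 95 AE.
Concatenated (25 bytes): E1 82 BF F1 84 88 BA E2 97 AE EE 9D A6 F3 A4 BA A7 C7 A0 EF 95 9C EF 95 AE.

E1 82 BF F1 84 88 BA E2 97 AE EE 9D A6 F3 A4 BA A7 C7 A0 EF 95 9C EF 95 AE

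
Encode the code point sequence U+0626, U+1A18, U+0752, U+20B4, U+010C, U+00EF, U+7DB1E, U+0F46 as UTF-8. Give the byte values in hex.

U+0626: 2-byte form → D8 A6.
U+1A18: 3-byte form → E1 A8 98.
U+0752: 2-byte form → DD 92.
U+20B4: 3-byte form → E2 82 B4.
U+010C: 2-byte form → C4 8C.
U+00EF: 2-byte form → C3 AF.
U+7DB1E: 4-byte form → F1 BD AC 9E.
U+0F46: 3-byte form → E0 BD 86.
Concatenated (21 bytes): D8 A6 E1 A8 98 DD 92 E2 82 B4 C4 8C C3 AF F1 BD AC 9E E0 BD 86.

D8 A6 E1 A8 98 DD 92 E2 82 B4 C4 8C C3 AF F1 BD AC 9E E0 BD 86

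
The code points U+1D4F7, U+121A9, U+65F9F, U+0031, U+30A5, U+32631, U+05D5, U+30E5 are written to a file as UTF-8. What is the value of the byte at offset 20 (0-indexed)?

0xD7

U+1D4F7 → 4-byte form F0 9D 93 B7 at offsets 0–3.
U+121A9 → 4-byte form F0 92 86 A9 at offsets 4–7.
U+65F9F → 4-byte form F1 A5 BE 9F at offsets 8–11.
U+0031 → 1-byte form 31 at offsets 12–12.
U+30A5 → 3-byte form E3 82 A5 at offsets 13–15.
U+32631 → 4-byte form F0 B2 98 B1 at offsets 16–19.
U+05D5 → 2-byte form D7 95 at offsets 20–21.
Offset 20 falls in char 7's range; it's byte 1 of D7 95 = 0xD7.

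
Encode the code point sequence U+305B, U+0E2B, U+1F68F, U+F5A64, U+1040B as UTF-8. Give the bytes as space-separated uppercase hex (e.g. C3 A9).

U+305B: 3-byte form → E3 81 9B.
U+0E2B: 3-byte form → E0 B8 AB.
U+1F68F: 4-byte form → F0 9F 9A 8F.
U+F5A64: 4-byte form → F3 B5 A9 A4.
U+1040B: 4-byte form → F0 90 90 8B.
Concatenated (18 bytes): E3 81 9B E0 B8 AB F0 9F 9A 8F F3 B5 A9 A4 F0 90 90 8B.

E3 81 9B E0 B8 AB F0 9F 9A 8F F3 B5 A9 A4 F0 90 90 8B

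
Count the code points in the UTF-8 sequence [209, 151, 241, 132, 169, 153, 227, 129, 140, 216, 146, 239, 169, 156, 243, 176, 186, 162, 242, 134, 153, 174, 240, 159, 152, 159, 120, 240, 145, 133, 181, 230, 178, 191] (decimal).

Byte at offset 0: 0xD1 = 11010001 → 2-byte char (#1). Advance 2.
Byte at offset 2: 0xF1 = 11110001 → 4-byte char (#2). Advance 4.
Byte at offset 6: 0xE3 = 11100011 → 3-byte char (#3). Advance 3.
Byte at offset 9: 0xD8 = 11011000 → 2-byte char (#4). Advance 2.
Byte at offset 11: 0xEF = 11101111 → 3-byte char (#5). Advance 3.
Byte at offset 14: 0xF3 = 11110011 → 4-byte char (#6). Advance 4.
Byte at offset 18: 0xF2 = 11110010 → 4-byte char (#7). Advance 4.
Byte at offset 22: 0xF0 = 11110000 → 4-byte char (#8). Advance 4.
Byte at offset 26: 0x78 = 01111000 → 1-byte char (#9). Advance 1.
Byte at offset 27: 0xF0 = 11110000 → 4-byte char (#10). Advance 4.
Byte at offset 31: 0xE6 = 11100110 → 3-byte char (#11). Advance 3.
Reached end at offset 34 after 11 code points.

11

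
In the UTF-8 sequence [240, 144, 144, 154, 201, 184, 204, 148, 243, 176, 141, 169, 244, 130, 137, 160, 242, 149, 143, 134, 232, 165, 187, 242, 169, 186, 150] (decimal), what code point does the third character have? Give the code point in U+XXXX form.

U+0314

Offset 0: leading byte 0xF0 = 11110000 → 4-byte char #1 = F0 90 90 9A.
Offset 4: leading byte 0xC9 = 11001001 → 2-byte char #2 = C9 B8.
Offset 6: leading byte 0xCC = 11001100 → 2-byte char #3 = CC 94.
Leading byte 0xCC = 11001100 matches 110xxxxx → 2-byte sequence.
Byte 1: 0xCC = 11001100, payload 01100 (5 bits).
Byte 2: 0x94 = 10010100 (10xxxxxx ✓), payload 010100.
Concatenate: 01100010100 = 0x314 (11 bits → U+0314).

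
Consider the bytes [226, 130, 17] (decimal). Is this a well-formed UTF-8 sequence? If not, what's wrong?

invalid (non-continuation byte where continuation expected)

Leading byte 0xE2 = 11100010 → 3-byte form.
Byte 3 is 0x11 = 00010001, which is not 10xxxxxx — expected a continuation byte.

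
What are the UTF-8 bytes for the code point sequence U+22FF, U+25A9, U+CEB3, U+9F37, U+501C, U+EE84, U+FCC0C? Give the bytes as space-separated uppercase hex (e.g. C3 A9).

U+22FF: 3-byte form → E2 8B BF.
U+25A9: 3-byte form → E2 96 A9.
U+CEB3: 3-byte form → EC BA B3.
U+9F37: 3-byte form → E9 BC B7.
U+501C: 3-byte form → E5 80 9C.
U+EE84: 3-byte form → EE BA 84.
U+FCC0C: 4-byte form → F3 BC B0 8C.
Concatenated (22 bytes): E2 8B BF E2 96 A9 EC BA B3 E9 BC B7 E5 80 9C EE BA 84 F3 BC B0 8C.

E2 8B BF E2 96 A9 EC BA B3 E9 BC B7 E5 80 9C EE BA 84 F3 BC B0 8C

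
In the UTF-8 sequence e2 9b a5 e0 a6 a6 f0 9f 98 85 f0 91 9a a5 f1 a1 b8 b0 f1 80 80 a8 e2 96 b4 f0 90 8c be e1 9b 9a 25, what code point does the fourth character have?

Offset 0: leading byte 0xE2 = 11100010 → 3-byte char #1 = E2 9B A5.
Offset 3: leading byte 0xE0 = 11100000 → 3-byte char #2 = E0 A6 A6.
Offset 6: leading byte 0xF0 = 11110000 → 4-byte char #3 = F0 9F 98 85.
Offset 10: leading byte 0xF0 = 11110000 → 4-byte char #4 = F0 91 9A A5.
Leading byte 0xF0 = 11110000 matches 11110xxx → 4-byte sequence.
Byte 1: 0xF0 = 11110000, payload 000 (3 bits).
Byte 2: 0x91 = 10010001 (10xxxxxx ✓), payload 010001.
Byte 3: 0x9A = 10011010 (10xxxxxx ✓), payload 011010.
Byte 4: 0xA5 = 10100101 (10xxxxxx ✓), payload 100101.
Concatenate: 000010001011010100101 = 0x116A5 (21 bits → U+116A5).

U+116A5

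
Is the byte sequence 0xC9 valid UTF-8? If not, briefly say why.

Leading byte 0xC9 = 11001001 → 2-byte form, but only 1 byte is present.

invalid (sequence truncated)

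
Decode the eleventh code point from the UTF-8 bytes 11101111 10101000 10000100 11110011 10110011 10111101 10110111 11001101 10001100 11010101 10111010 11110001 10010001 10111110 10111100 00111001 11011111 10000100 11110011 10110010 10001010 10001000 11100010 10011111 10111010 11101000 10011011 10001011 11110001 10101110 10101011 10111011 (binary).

Offset 0: leading byte 0xEF = 11101111 → 3-byte char #1 = EF A8 84.
Offset 3: leading byte 0xF3 = 11110011 → 4-byte char #2 = F3 B3 BD B7.
Offset 7: leading byte 0xCD = 11001101 → 2-byte char #3 = CD 8C.
Offset 9: leading byte 0xD5 = 11010101 → 2-byte char #4 = D5 BA.
Offset 11: leading byte 0xF1 = 11110001 → 4-byte char #5 = F1 91 BE BC.
Offset 15: leading byte 0x39 = 00111001 → 1-byte char #6 = 39.
Offset 16: leading byte 0xDF = 11011111 → 2-byte char #7 = DF 84.
Offset 18: leading byte 0xF3 = 11110011 → 4-byte char #8 = F3 B2 8A 88.
Offset 22: leading byte 0xE2 = 11100010 → 3-byte char #9 = E2 9F BA.
Offset 25: leading byte 0xE8 = 11101000 → 3-byte char #10 = E8 9B 8B.
Offset 28: leading byte 0xF1 = 11110001 → 4-byte char #11 = F1 AE AB BB.
Leading byte 0xF1 = 11110001 matches 11110xxx → 4-byte sequence.
Byte 1: 0xF1 = 11110001, payload 001 (3 bits).
Byte 2: 0xAE = 10101110 (10xxxxxx ✓), payload 101110.
Byte 3: 0xAB = 10101011 (10xxxxxx ✓), payload 101011.
Byte 4: 0xBB = 10111011 (10xxxxxx ✓), payload 111011.
Concatenate: 001101110101011111011 = 0x6EAFB (21 bits → U+6EAFB).

U+6EAFB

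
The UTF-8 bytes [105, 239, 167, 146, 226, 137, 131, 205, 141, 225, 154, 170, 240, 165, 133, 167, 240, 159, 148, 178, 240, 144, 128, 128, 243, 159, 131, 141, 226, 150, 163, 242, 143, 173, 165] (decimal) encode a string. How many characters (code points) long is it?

11

Byte at offset 0: 0x69 = 01101001 → 1-byte char (#1). Advance 1.
Byte at offset 1: 0xEF = 11101111 → 3-byte char (#2). Advance 3.
Byte at offset 4: 0xE2 = 11100010 → 3-byte char (#3). Advance 3.
Byte at offset 7: 0xCD = 11001101 → 2-byte char (#4). Advance 2.
Byte at offset 9: 0xE1 = 11100001 → 3-byte char (#5). Advance 3.
Byte at offset 12: 0xF0 = 11110000 → 4-byte char (#6). Advance 4.
Byte at offset 16: 0xF0 = 11110000 → 4-byte char (#7). Advance 4.
Byte at offset 20: 0xF0 = 11110000 → 4-byte char (#8). Advance 4.
Byte at offset 24: 0xF3 = 11110011 → 4-byte char (#9). Advance 4.
Byte at offset 28: 0xE2 = 11100010 → 3-byte char (#10). Advance 3.
Byte at offset 31: 0xF2 = 11110010 → 4-byte char (#11). Advance 4.
Reached end at offset 35 after 11 code points.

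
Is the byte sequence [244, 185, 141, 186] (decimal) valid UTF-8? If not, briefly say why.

invalid (encodes a value above U+10FFFF)

Leading byte 0xF4 = 11110100 → 4-byte form.
Payload = 0x13937A, which exceeds U+10FFFF, the maximum Unicode code point. (Leading bytes F5–FF, or F4 followed by ≥ 0x90, are invalid.)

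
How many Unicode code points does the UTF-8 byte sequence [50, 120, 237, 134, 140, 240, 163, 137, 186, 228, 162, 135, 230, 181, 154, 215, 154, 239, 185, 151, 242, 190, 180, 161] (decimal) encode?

9

Byte at offset 0: 0x32 = 00110010 → 1-byte char (#1). Advance 1.
Byte at offset 1: 0x78 = 01111000 → 1-byte char (#2). Advance 1.
Byte at offset 2: 0xED = 11101101 → 3-byte char (#3). Advance 3.
Byte at offset 5: 0xF0 = 11110000 → 4-byte char (#4). Advance 4.
Byte at offset 9: 0xE4 = 11100100 → 3-byte char (#5). Advance 3.
Byte at offset 12: 0xE6 = 11100110 → 3-byte char (#6). Advance 3.
Byte at offset 15: 0xD7 = 11010111 → 2-byte char (#7). Advance 2.
Byte at offset 17: 0xEF = 11101111 → 3-byte char (#8). Advance 3.
Byte at offset 20: 0xF2 = 11110010 → 4-byte char (#9). Advance 4.
Reached end at offset 24 after 9 code points.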